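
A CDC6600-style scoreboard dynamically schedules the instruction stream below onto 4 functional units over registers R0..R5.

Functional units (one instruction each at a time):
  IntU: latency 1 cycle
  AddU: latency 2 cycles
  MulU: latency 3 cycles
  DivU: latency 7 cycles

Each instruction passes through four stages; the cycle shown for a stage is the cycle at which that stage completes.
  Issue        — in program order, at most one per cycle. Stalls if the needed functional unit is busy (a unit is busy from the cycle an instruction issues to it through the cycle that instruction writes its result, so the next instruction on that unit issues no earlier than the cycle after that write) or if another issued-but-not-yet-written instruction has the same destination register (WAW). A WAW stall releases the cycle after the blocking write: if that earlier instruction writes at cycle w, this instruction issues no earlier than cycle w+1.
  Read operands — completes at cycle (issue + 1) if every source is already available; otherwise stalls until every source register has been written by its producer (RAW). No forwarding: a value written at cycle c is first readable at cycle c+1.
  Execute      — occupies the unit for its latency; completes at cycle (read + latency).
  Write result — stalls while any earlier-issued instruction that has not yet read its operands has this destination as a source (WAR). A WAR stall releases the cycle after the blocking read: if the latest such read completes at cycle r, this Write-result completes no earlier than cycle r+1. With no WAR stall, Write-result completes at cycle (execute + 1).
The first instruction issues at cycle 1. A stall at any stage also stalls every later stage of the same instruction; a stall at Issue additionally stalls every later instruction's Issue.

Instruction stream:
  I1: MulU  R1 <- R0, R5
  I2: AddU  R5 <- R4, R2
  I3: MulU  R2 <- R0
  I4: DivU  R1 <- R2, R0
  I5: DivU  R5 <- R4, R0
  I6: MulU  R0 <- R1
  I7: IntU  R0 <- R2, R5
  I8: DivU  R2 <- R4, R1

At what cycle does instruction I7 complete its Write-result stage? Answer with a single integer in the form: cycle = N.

cycle = 34

c1: issue I1 (MulU)
c2: I1 read-ops | issue I2 (AddU)
c3: I2 read-ops
c5: I1 finished on MulU | I2 finished on AddU
c6: I1→R1 | I2→R5
c7: issue I3 (MulU)
c8: I3 read-ops | issue I4 (DivU)
c11: I3 finished on MulU
c12: I3→R2
c13: I4 read-ops
c20: I4 finished on DivU
c21: I4→R1
c22: issue I5 (DivU)
c23: I5 read-ops | issue I6 (MulU)
c24: I6 read-ops
c27: I6 finished on MulU
c28: I6→R0
c29: issue I7 (IntU)
c30: I5 finished on DivU
c31: I5→R5
c32: I7 read-ops | issue I8 (DivU)
c33: I7 finished on IntU | I8 read-ops
c34: I7→R0
c40: I8 finished on DivU
c41: I8→R2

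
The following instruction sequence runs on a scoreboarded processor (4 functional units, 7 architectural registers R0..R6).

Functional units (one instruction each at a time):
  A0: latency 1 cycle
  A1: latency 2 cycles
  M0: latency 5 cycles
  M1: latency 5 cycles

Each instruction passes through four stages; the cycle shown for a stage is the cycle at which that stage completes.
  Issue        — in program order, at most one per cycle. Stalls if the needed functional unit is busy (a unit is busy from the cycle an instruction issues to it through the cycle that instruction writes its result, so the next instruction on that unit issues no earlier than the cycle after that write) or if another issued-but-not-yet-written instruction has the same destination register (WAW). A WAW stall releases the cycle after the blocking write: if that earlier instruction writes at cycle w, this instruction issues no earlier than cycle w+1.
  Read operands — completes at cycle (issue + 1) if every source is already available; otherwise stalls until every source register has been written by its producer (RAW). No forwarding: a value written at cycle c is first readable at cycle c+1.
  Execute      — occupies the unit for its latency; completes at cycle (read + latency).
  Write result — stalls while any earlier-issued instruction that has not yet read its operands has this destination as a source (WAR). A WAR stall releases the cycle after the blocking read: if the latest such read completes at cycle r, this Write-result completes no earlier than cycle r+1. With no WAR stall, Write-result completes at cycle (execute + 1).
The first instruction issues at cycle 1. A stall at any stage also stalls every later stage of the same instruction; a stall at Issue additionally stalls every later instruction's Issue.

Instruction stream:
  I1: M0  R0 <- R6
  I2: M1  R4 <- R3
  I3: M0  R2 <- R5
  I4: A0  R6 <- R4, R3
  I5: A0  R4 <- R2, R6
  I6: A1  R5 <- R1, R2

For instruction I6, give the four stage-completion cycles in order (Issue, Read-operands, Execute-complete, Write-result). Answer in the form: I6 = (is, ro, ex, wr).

[I1] 1/2/7/8
[I2] 2/3/8/9
[I3] 9/10/15/16  (struct: M0 busy until I1 writes@8)
[I4] 10/11/12/13
[I5] 14/17/18/19  (struct: A0 busy until I4 writes@13; RAW R2: wait I3 write@16)
[I6] 15/17/19/20  (RAW R2: wait I3 write@16)

I6 = (15, 17, 19, 20)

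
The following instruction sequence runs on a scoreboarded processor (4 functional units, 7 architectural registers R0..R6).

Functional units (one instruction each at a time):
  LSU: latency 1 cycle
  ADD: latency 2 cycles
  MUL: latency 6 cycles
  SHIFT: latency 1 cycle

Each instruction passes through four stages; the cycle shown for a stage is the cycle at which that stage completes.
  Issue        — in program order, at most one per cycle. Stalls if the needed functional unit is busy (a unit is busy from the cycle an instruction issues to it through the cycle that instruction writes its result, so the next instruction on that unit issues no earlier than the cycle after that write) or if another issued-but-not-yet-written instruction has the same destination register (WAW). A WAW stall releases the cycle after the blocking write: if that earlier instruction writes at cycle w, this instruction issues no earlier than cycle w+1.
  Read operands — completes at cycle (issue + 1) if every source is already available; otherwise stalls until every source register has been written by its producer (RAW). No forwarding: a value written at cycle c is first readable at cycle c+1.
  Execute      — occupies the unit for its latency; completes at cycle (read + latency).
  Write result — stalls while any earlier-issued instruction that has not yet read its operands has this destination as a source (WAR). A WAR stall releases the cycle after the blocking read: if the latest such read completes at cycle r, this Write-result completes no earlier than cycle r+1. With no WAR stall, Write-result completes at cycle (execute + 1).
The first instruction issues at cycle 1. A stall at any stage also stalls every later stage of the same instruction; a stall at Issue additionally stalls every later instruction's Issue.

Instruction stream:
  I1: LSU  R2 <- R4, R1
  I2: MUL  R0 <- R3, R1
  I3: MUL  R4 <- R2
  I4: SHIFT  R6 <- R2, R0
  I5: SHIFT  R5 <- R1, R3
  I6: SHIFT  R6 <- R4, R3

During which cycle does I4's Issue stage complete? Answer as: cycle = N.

I1: IS=1 RO=2 EX=3 WR=4
I2: IS=2 RO=3 EX=9 WR=10
I3: IS=11 RO=12 EX=18 WR=19  [struct: MUL busy until I2 writes@10]
I4: IS=12 RO=13 EX=14 WR=15
I5: IS=16 RO=17 EX=18 WR=19  [struct: SHIFT busy until I4 writes@15]
I6: IS=20 RO=21 EX=22 WR=23  [struct: SHIFT busy until I5 writes@19]

cycle = 12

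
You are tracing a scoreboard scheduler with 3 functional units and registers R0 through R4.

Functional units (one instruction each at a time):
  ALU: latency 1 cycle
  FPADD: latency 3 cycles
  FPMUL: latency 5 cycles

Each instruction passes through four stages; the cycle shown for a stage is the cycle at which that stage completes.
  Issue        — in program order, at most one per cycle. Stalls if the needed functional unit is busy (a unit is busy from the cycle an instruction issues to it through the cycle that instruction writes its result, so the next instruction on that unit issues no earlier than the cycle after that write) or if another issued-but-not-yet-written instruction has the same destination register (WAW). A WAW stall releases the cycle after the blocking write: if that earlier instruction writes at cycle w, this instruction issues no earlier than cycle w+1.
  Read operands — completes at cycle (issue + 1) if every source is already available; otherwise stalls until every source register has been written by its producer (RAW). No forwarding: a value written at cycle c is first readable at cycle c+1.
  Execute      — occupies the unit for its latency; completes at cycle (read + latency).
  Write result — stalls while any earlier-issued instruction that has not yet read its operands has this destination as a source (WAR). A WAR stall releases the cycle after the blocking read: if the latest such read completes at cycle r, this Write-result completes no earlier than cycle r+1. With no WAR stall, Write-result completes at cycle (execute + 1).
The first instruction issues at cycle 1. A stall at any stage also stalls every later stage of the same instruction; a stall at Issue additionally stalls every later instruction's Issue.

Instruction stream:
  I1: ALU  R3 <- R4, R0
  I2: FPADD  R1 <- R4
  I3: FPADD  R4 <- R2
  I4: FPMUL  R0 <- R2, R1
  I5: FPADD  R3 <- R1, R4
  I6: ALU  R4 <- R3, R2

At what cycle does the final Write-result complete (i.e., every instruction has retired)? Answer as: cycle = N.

cycle = 22

[1] issue I1 (ALU)
[2] I1 read-ops | issue I2 (FPADD)
[3] I1 finished on ALU | I2 read-ops
[4] I1→R3
[6] I2 finished on FPADD
[7] I2→R1
[8] issue I3 (FPADD)
[9] I3 read-ops | issue I4 (FPMUL)
[10] I4 read-ops
[12] I3 finished on FPADD
[13] I3→R4
[14] issue I5 (FPADD)
[15] I4 finished on FPMUL | I5 read-ops | issue I6 (ALU)
[16] I4→R0
[18] I5 finished on FPADD
[19] I5→R3
[20] I6 read-ops
[21] I6 finished on ALU
[22] I6→R4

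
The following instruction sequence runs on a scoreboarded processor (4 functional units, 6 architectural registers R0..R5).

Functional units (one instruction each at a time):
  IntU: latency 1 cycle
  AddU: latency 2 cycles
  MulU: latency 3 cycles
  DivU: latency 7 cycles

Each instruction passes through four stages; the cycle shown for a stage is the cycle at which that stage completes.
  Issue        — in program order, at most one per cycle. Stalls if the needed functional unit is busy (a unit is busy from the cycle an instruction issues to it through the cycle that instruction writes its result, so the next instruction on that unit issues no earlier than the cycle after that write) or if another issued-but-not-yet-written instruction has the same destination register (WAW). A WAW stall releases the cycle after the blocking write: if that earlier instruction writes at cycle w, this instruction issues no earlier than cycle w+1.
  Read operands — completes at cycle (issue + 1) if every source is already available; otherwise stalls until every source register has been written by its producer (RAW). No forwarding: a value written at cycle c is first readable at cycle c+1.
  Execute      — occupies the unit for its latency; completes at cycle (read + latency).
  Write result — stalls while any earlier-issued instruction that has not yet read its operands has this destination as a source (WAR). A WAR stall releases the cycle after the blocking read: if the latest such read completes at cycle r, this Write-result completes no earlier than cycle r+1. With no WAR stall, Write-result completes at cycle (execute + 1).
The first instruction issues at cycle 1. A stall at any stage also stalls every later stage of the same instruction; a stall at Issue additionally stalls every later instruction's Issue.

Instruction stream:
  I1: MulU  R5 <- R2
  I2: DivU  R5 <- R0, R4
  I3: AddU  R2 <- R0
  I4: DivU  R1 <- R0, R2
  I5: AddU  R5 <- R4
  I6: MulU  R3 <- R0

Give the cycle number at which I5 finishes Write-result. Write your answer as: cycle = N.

cycle = 22

c1: I1 issues→MulU
c2: I1 reads
c5: I1 exec-done
c6: I1 writes R5
c7: I2 issues→DivU
c8: I2 reads; I3 issues→AddU
c9: I3 reads
c11: I3 exec-done
c12: I3 writes R2
c15: I2 exec-done
c16: I2 writes R5
c17: I4 issues→DivU
c18: I4 reads; I5 issues→AddU
c19: I5 reads; I6 issues→MulU
c20: I6 reads
c21: I5 exec-done
c22: I5 writes R5
c23: I6 exec-done
c24: I6 writes R3
c25: I4 exec-done
c26: I4 writes R1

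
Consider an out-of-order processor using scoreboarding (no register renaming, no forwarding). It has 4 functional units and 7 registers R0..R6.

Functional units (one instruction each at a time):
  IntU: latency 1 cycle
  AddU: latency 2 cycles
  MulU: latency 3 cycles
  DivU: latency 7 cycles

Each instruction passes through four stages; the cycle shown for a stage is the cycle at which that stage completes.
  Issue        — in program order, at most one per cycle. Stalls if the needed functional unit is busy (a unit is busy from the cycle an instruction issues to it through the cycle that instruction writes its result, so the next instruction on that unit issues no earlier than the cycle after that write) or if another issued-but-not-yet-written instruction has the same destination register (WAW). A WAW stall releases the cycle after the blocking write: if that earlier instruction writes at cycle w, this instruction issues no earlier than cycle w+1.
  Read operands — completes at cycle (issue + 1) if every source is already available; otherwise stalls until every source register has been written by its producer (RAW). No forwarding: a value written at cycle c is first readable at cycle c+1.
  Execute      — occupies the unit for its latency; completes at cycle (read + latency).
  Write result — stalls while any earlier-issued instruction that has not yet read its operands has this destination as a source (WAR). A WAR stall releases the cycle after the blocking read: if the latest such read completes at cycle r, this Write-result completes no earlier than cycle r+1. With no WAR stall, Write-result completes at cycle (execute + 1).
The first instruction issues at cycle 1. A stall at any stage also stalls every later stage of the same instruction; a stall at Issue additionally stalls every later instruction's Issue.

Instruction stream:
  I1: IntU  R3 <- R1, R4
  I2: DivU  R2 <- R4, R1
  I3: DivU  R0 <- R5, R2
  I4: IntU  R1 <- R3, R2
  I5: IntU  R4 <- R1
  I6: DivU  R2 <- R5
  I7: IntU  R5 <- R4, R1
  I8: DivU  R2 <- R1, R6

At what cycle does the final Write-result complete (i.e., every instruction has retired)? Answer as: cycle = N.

c1: I1→IntU
c2: I1 RO, I2→DivU
c3: I1 EX, I2 RO
c4: I1 WR R3
c10: I2 EX
c11: I2 WR R2
c12: I3→DivU
c13: I3 RO, I4→IntU
c14: I4 RO
c15: I4 EX
c16: I4 WR R1
c17: I5→IntU
c18: I5 RO
c19: I5 EX
c20: I3 EX, I5 WR R4
c21: I3 WR R0
c22: I6→DivU
c23: I6 RO, I7→IntU
c24: I7 RO
c25: I7 EX
c26: I7 WR R5
c30: I6 EX
c31: I6 WR R2
c32: I8→DivU
c33: I8 RO
c40: I8 EX
c41: I8 WR R2

cycle = 41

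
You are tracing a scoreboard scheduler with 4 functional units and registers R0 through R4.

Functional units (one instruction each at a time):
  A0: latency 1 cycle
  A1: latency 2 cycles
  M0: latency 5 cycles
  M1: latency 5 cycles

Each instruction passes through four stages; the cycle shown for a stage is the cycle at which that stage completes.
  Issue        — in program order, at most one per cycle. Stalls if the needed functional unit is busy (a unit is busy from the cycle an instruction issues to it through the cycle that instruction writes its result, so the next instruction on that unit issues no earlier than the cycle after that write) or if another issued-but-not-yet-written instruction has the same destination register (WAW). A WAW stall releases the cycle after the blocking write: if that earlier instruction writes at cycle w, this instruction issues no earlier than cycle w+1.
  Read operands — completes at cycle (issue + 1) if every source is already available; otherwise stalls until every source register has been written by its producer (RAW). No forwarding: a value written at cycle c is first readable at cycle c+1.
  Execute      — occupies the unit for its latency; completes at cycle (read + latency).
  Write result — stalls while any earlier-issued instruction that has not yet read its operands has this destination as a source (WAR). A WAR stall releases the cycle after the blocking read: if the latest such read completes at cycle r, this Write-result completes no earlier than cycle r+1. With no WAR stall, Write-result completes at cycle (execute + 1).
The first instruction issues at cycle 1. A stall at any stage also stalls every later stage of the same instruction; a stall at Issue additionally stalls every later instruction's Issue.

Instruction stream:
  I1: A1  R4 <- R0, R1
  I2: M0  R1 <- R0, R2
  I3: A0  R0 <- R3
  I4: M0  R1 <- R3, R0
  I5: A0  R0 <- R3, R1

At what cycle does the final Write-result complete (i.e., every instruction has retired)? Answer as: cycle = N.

1) issue 1, read 2, done 4, write 5
2) issue 2, read 3, done 8, write 9
3) issue 3, read 4, done 5, write 6
4) issue 10, read 11, done 16, write 17  <struct: M0 busy until I2 writes@9>
5) issue 11, read 18, done 19, write 20  <RAW R1: wait I4 write@17>

cycle = 20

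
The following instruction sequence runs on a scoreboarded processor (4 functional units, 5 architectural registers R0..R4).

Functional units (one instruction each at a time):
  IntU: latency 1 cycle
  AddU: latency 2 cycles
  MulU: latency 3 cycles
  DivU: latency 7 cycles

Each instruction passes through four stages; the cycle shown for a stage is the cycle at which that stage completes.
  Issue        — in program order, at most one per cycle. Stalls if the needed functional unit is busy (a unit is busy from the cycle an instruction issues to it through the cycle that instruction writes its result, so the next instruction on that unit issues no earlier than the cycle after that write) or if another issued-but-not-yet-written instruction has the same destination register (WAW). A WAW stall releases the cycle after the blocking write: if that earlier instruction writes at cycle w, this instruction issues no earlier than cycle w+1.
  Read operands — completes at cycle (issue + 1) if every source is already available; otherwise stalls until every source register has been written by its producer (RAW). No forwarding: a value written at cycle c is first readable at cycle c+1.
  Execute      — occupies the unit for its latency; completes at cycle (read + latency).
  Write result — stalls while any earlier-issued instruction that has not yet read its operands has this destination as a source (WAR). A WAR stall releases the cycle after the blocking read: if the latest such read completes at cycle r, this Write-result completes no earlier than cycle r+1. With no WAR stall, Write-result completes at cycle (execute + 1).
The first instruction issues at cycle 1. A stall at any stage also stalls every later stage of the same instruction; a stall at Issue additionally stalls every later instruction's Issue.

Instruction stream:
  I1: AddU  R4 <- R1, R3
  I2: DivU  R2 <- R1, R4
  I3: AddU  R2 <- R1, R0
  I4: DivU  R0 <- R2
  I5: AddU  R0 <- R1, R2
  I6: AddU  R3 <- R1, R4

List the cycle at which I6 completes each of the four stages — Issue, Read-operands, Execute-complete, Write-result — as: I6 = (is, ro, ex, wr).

  I1 | 1 | 2 | 4 | 5
  I2 | 2 | 6 | 13 | 14   RAW R4: wait I1 write@5
  I3 | 15 | 16 | 18 | 19   WAW R2: wait I2 write@14
  I4 | 16 | 20 | 27 | 28   RAW R2: wait I3 write@19
  I5 | 29 | 30 | 32 | 33   WAW R0: wait I4 write@28
  I6 | 34 | 35 | 37 | 38   struct: AddU busy until I5 writes@33

I6 = (34, 35, 37, 38)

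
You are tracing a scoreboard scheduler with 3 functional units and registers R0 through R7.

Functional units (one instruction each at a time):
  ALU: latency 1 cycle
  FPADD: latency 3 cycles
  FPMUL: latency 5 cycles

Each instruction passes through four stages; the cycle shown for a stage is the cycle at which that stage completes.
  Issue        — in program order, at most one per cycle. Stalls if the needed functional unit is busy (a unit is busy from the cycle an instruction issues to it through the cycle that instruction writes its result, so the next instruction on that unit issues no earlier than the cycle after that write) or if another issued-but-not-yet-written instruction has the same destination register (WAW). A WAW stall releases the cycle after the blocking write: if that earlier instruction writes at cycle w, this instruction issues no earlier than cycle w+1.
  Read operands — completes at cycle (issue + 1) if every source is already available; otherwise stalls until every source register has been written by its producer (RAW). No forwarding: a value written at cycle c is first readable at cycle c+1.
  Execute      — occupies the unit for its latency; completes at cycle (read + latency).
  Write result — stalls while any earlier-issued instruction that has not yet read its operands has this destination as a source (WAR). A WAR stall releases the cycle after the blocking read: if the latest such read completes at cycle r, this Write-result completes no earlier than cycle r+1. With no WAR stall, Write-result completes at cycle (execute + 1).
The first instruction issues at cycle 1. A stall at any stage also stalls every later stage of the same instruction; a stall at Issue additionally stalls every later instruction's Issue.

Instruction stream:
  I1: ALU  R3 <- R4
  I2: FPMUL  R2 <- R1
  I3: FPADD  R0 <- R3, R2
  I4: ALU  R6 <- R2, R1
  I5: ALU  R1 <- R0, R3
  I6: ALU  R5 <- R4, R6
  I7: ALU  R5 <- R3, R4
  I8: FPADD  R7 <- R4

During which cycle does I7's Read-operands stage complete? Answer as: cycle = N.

  I1 | 1 | 2 | 3 | 4
  I2 | 2 | 3 | 8 | 9
  I3 | 3 | 10 | 13 | 14   RAW R2: wait I2 write@9
  I4 | 5 | 10 | 11 | 12   struct: ALU busy until I1 writes@4 · RAW R2: wait I2 write@9
  I5 | 13 | 15 | 16 | 17   struct: ALU busy until I4 writes@12 · RAW R0: wait I3 write@14
  I6 | 18 | 19 | 20 | 21   struct: ALU busy until I5 writes@17
  I7 | 22 | 23 | 24 | 25   struct: ALU busy until I6 writes@21
  I8 | 23 | 24 | 27 | 28

cycle = 23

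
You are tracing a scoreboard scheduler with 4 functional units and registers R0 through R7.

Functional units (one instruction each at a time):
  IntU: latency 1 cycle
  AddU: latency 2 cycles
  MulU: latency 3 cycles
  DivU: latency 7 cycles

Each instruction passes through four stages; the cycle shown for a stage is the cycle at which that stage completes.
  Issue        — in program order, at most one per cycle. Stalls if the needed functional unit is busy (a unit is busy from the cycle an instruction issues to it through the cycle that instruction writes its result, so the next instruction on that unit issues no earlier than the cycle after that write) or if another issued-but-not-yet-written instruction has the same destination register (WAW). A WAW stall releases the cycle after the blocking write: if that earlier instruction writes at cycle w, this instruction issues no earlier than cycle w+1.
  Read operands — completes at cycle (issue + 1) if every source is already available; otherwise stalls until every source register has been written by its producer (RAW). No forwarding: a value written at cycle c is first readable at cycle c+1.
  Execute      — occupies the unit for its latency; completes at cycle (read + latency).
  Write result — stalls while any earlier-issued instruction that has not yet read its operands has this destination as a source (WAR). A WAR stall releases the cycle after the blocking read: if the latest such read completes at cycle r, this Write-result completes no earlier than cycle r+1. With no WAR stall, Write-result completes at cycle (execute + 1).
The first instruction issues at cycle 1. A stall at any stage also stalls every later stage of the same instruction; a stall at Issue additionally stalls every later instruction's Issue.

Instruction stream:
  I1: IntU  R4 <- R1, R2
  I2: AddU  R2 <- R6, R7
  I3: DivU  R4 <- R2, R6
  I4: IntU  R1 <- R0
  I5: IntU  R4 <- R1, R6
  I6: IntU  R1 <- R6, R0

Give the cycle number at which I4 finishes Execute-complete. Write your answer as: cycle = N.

c1: I1 dispatched to IntU
c2: I1 operands ready | I2 dispatched to AddU
c3: I1 complete | I2 operands ready
c4: R4←I1
c5: I2 complete | I3 dispatched to DivU
c6: R2←I2 | I4 dispatched to IntU
c7: I3 operands ready | I4 operands ready
c8: I4 complete
c9: R1←I4
c14: I3 complete
c15: R4←I3
c16: I5 dispatched to IntU
c17: I5 operands ready
c18: I5 complete
c19: R4←I5
c20: I6 dispatched to IntU
c21: I6 operands ready
c22: I6 complete
c23: R1←I6

cycle = 8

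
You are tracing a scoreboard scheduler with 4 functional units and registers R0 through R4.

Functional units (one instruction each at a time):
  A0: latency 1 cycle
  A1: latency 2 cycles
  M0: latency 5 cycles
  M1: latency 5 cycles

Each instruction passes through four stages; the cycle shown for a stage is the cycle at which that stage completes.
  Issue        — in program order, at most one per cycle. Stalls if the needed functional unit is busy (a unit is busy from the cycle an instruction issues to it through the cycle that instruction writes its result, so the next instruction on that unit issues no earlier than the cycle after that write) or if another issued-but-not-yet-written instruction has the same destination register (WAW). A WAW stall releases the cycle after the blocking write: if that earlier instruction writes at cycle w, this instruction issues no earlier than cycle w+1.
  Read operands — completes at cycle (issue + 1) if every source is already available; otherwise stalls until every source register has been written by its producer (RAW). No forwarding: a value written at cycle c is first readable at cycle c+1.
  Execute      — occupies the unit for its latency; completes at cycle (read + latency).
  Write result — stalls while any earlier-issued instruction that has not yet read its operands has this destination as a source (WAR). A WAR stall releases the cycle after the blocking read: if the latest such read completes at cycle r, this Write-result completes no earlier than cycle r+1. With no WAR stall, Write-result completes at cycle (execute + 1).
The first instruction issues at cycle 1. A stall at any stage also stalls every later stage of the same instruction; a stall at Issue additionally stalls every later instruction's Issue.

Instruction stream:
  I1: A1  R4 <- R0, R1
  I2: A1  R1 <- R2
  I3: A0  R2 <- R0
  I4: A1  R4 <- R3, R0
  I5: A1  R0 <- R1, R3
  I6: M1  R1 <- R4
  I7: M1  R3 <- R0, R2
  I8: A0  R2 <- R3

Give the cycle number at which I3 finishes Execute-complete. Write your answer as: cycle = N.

1) issue 1, read 2, done 4, write 5
2) issue 6, read 7, done 9, write 10  <struct: A1 busy until I1 writes@5>
3) issue 7, read 8, done 9, write 10
4) issue 11, read 12, done 14, write 15  <struct: A1 busy until I2 writes@10>
5) issue 16, read 17, done 19, write 20  <struct: A1 busy until I4 writes@15>
6) issue 17, read 18, done 23, write 24
7) issue 25, read 26, done 31, write 32  <struct: M1 busy until I6 writes@24>
8) issue 26, read 33, done 34, write 35  <RAW R3: wait I7 write@32>

cycle = 9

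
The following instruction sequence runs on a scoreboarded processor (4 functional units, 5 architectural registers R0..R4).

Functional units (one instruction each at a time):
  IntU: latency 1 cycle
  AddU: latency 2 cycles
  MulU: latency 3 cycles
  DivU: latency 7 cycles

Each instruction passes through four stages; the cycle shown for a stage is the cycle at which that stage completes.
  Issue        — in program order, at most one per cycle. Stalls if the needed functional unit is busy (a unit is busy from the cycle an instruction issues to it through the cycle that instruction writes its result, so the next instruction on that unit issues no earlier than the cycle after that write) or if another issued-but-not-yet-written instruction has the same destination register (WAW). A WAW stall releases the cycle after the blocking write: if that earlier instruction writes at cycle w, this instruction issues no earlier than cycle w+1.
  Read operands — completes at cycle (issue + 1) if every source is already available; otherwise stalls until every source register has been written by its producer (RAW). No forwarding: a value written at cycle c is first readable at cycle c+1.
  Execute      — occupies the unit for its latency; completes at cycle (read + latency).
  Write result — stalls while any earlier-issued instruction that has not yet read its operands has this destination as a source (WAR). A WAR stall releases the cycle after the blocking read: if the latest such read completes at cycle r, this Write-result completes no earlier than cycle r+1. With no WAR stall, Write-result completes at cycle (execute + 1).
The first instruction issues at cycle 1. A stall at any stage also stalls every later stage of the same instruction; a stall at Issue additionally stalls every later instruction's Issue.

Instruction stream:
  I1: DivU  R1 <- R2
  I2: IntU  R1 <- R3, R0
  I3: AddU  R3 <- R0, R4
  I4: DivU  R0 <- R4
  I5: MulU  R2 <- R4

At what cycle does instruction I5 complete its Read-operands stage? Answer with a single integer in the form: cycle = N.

cycle = 15

t=1  I1→DivU
t=2  I1 RO
t=9  I1 EX
t=10  I1 WR R1
t=11  I2→IntU
t=12  I2 RO, I3→AddU
t=13  I2 EX, I3 RO, I4→DivU
t=14  I2 WR R1, I4 RO, I5→MulU
t=15  I3 EX, I5 RO
t=16  I3 WR R3
t=18  I5 EX
t=19  I5 WR R2
t=21  I4 EX
t=22  I4 WR R0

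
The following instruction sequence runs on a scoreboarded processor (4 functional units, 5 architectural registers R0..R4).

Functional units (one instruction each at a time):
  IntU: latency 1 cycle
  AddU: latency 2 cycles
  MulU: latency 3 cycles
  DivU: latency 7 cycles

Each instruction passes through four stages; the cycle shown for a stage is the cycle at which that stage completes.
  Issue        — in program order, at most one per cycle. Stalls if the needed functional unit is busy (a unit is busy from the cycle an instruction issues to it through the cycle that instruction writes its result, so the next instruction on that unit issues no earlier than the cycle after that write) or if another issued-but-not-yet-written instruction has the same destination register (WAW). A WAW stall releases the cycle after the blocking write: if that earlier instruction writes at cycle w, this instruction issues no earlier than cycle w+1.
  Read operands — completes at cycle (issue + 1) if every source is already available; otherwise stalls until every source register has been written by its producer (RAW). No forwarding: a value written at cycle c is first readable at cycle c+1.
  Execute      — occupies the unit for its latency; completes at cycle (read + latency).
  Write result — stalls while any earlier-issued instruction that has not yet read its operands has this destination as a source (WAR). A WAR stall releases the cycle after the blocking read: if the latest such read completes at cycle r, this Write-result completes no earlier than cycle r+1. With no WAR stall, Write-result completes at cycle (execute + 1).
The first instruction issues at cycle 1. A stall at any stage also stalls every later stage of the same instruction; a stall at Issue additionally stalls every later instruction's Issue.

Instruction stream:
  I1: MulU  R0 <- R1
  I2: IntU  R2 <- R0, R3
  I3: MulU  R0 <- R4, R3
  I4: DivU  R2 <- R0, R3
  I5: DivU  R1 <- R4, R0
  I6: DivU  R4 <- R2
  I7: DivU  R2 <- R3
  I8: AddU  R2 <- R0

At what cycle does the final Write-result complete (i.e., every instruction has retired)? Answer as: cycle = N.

cycle = 56

[1] I1→MulU
[2] I1 RO, I2→IntU
[5] I1 EX
[6] I1 WR R0
[7] I2 RO, I3→MulU
[8] I2 EX, I3 RO
[9] I2 WR R2
[10] I4→DivU
[11] I3 EX
[12] I3 WR R0
[13] I4 RO
[20] I4 EX
[21] I4 WR R2
[22] I5→DivU
[23] I5 RO
[30] I5 EX
[31] I5 WR R1
[32] I6→DivU
[33] I6 RO
[40] I6 EX
[41] I6 WR R4
[42] I7→DivU
[43] I7 RO
[50] I7 EX
[51] I7 WR R2
[52] I8→AddU
[53] I8 RO
[55] I8 EX
[56] I8 WR R2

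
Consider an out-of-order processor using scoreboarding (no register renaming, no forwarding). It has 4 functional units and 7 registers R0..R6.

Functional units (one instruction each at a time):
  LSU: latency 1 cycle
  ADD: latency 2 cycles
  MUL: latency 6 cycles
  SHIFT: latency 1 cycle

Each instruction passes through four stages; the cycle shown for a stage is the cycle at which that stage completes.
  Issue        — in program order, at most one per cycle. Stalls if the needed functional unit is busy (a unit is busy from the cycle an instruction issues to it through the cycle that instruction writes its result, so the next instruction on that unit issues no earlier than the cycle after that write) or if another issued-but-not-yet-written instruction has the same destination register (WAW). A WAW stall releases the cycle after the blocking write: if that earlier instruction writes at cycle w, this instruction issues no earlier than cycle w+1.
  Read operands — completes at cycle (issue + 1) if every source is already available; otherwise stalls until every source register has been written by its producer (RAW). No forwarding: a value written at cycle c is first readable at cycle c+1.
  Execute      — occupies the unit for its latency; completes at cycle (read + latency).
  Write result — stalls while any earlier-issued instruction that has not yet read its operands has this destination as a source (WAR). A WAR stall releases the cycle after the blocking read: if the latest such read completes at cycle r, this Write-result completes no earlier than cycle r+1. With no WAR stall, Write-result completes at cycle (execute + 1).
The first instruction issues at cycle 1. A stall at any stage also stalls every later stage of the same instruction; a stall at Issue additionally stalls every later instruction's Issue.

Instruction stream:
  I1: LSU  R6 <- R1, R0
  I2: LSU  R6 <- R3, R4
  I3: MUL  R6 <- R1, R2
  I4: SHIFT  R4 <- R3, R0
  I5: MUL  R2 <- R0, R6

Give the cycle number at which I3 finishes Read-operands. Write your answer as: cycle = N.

cycle = 10

c1: issue I1 (LSU)
c2: I1 read-ops
c3: I1 finished on LSU
c4: I1→R6
c5: issue I2 (LSU)
c6: I2 read-ops
c7: I2 finished on LSU
c8: I2→R6
c9: issue I3 (MUL)
c10: I3 read-ops; issue I4 (SHIFT)
c11: I4 read-ops
c12: I4 finished on SHIFT
c13: I4→R4
c16: I3 finished on MUL
c17: I3→R6
c18: issue I5 (MUL)
c19: I5 read-ops
c25: I5 finished on MUL
c26: I5→R2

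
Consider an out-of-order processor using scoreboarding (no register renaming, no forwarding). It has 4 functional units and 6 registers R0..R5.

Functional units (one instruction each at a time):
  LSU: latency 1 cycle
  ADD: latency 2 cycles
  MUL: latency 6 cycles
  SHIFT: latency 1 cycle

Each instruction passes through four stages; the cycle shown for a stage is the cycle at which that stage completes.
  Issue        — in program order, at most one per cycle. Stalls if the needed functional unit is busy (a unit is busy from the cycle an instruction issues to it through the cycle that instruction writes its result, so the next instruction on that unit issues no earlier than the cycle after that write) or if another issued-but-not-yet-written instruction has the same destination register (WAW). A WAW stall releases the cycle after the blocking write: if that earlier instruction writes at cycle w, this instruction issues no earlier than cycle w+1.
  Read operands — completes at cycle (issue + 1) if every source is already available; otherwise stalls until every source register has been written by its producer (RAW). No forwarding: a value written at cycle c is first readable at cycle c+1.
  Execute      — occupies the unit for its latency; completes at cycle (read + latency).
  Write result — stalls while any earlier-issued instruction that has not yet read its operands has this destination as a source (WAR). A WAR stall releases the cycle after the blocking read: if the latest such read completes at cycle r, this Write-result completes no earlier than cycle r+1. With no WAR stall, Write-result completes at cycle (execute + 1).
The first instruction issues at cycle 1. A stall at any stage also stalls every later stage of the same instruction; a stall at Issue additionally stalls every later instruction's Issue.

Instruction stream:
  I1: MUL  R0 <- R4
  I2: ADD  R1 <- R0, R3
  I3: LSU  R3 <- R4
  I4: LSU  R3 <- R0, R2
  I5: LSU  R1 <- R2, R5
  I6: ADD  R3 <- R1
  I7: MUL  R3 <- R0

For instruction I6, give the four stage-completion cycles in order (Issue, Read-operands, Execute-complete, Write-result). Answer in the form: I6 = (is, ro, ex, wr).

I6 = (17, 20, 22, 23)

I1  is:1  ro:2  ex:8  wr:9
I2  is:2  ro:10  ex:12  wr:13  — RAW R0: wait I1 write@9
I3  is:3  ro:4  ex:5  wr:11  — WAR R3: wait I2 read@10
I4  is:12  ro:13  ex:14  wr:15  — struct: LSU busy until I3 writes@11
I5  is:16  ro:17  ex:18  wr:19  — struct: LSU busy until I4 writes@15
I6  is:17  ro:20  ex:22  wr:23  — RAW R1: wait I5 write@19
I7  is:24  ro:25  ex:31  wr:32  — WAW R3: wait I6 write@23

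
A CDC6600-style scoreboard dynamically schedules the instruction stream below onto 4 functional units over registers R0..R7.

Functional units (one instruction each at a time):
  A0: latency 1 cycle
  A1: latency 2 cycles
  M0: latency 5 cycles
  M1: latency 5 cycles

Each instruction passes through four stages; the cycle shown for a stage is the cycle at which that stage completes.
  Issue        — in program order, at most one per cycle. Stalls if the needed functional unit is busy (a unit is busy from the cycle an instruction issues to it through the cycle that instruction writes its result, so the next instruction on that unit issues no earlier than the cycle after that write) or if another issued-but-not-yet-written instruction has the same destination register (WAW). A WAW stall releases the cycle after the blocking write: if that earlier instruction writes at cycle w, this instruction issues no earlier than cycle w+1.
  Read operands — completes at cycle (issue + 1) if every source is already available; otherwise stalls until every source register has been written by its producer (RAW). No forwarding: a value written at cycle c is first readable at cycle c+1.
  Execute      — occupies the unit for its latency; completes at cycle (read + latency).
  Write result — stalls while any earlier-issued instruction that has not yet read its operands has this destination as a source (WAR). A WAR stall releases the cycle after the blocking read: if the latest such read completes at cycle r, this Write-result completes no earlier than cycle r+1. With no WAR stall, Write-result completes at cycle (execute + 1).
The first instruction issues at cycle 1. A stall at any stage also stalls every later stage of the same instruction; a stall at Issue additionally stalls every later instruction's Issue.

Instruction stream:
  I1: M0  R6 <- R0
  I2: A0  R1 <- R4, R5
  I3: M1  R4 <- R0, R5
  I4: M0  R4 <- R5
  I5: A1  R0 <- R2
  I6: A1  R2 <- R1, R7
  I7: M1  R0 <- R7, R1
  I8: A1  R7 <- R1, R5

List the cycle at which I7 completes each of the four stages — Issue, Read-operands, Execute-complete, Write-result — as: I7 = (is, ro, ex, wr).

  I1 | 1 | 2 | 7 | 8
  I2 | 2 | 3 | 4 | 5
  I3 | 3 | 4 | 9 | 10
  I4 | 11 | 12 | 17 | 18   WAW R4: wait I3 write@10
  I5 | 12 | 13 | 15 | 16
  I6 | 17 | 18 | 20 | 21   struct: A1 busy until I5 writes@16
  I7 | 18 | 19 | 24 | 25
  I8 | 22 | 23 | 25 | 26   struct: A1 busy until I6 writes@21

I7 = (18, 19, 24, 25)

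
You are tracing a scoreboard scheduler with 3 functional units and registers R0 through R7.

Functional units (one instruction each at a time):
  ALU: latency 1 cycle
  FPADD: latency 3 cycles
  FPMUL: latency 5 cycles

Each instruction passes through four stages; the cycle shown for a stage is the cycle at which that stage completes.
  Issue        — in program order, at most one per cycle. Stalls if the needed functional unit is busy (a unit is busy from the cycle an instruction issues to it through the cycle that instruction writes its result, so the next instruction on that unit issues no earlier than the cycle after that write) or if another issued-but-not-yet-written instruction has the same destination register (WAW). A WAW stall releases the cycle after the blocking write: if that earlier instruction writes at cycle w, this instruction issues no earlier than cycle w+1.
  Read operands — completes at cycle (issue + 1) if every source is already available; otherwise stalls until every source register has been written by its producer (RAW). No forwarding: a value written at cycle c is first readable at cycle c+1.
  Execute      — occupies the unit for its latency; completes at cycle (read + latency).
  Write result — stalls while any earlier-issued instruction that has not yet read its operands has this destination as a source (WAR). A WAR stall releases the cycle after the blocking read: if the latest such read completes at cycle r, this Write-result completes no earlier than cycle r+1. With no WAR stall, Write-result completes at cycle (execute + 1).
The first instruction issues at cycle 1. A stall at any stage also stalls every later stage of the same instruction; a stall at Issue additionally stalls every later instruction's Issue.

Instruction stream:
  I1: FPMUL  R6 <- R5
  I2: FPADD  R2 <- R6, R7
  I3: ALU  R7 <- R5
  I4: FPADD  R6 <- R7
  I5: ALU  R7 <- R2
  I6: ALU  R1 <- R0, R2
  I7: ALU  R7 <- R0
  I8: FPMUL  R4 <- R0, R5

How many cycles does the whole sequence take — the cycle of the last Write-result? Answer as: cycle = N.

cycle = 31

[1] I1 issues→FPMUL
[2] I1 reads | I2 issues→FPADD
[3] I3 issues→ALU
[4] I3 reads
[5] I3 exec-done
[7] I1 exec-done
[8] I1 writes R6
[9] I2 reads
[10] I3 writes R7
[12] I2 exec-done
[13] I2 writes R2
[14] I4 issues→FPADD
[15] I4 reads | I5 issues→ALU
[16] I5 reads
[17] I5 exec-done
[18] I4 exec-done | I5 writes R7
[19] I4 writes R6 | I6 issues→ALU
[20] I6 reads
[21] I6 exec-done
[22] I6 writes R1
[23] I7 issues→ALU
[24] I7 reads | I8 issues→FPMUL
[25] I7 exec-done | I8 reads
[26] I7 writes R7
[30] I8 exec-done
[31] I8 writes R4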